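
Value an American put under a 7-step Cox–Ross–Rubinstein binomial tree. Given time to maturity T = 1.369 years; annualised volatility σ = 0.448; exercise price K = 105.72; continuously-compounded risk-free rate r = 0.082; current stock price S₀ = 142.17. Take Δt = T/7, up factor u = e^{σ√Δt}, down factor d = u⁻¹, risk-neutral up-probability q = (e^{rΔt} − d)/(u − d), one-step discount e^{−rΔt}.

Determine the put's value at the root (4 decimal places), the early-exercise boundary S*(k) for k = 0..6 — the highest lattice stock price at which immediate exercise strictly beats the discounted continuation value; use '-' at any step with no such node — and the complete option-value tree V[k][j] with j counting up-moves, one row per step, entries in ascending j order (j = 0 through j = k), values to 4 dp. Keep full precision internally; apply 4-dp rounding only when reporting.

Δt=0.19557  u=1.21911  d=0.82027  q=0.49116  discount=0.98409
step 7 (expiry): payoffs max(K−S,0) = 70.1972 52.9249 27.2544 0.0000 0.0000 0.0000 0.0000 0.0000
step 6: (k=6,j=0): S=43.3062, (K−S)⁺=62.4138, hold=60.7319 ⇒ V=62.4138 exercise | (k=6,j=1): S=64.3630, (K−S)⁺=41.3570, hold=39.6751 ⇒ V=41.3570 exercise | (k=6,j=2): S=95.6582, (K−S)⁺=10.0618, hold=13.6474 ⇒ V=13.6474 continue | (k=6,j=3): S=142.1700, (K−S)⁺=0.0000, hold=0.0000 ⇒ V=0.0000 continue | (k=6,j=4): S=211.2972, (K−S)⁺=0.0000, hold=0.0000 ⇒ V=0.0000 continue | (k=6,j=5): S=314.0361, (K−S)⁺=0.0000, hold=0.0000 ⇒ V=0.0000 continue | (k=6,j=6): S=466.7296, (K−S)⁺=0.0000, hold=0.0000 ⇒ V=0.0000 continue  boundary S*=64.3630
step 5: (k=5,j=0): S=52.7951, (K−S)⁺=52.9249, hold=51.2430 ⇒ V=52.9249 exercise | (k=5,j=1): S=78.4656, (K−S)⁺=27.2544, hold=27.3056 ⇒ V=27.3056 continue | (k=5,j=2): S=116.6179, (K−S)⁺=0.0000, hold=6.8338 ⇒ V=6.8338 continue | (k=5,j=3): S=173.3209, (K−S)⁺=0.0000, hold=0.0000 ⇒ V=0.0000 continue | (k=5,j=4): S=257.5945, (K−S)⁺=0.0000, hold=0.0000 ⇒ V=0.0000 continue | (k=5,j=5): S=382.8445, (K−S)⁺=0.0000, hold=0.0000 ⇒ V=0.0000 continue  boundary S*=52.7951
step 4: (k=4,j=0): S=64.3630, (K−S)⁺=41.3570, hold=39.6998 ⇒ V=41.3570 exercise | (k=4,j=1): S=95.6582, (K−S)⁺=10.0618, hold=16.9762 ⇒ V=16.9762 continue | (k=4,j=2): S=142.1700, (K−S)⁺=0.0000, hold=3.4220 ⇒ V=3.4220 continue | (k=4,j=3): S=211.2972, (K−S)⁺=0.0000, hold=0.0000 ⇒ V=0.0000 continue | (k=4,j=4): S=314.0361, (K−S)⁺=0.0000, hold=0.0000 ⇒ V=0.0000 continue  boundary S*=64.3630
step 3: (k=3,j=0): S=78.4656, (K−S)⁺=27.2544, hold=28.9146 ⇒ V=28.9146 continue | (k=3,j=1): S=116.6179, (K−S)⁺=0.0000, hold=10.1547 ⇒ V=10.1547 continue | (k=3,j=2): S=173.3209, (K−S)⁺=0.0000, hold=1.7135 ⇒ V=1.7135 continue | (k=3,j=3): S=257.5945, (K−S)⁺=0.0000, hold=0.0000 ⇒ V=0.0000 continue  boundary S*=-
step 2: (k=2,j=0): S=95.6582, (K−S)⁺=10.0618, hold=19.3870 ⇒ V=19.3870 continue | (k=2,j=1): S=142.1700, (K−S)⁺=0.0000, hold=5.9131 ⇒ V=5.9131 continue | (k=2,j=2): S=211.2972, (K−S)⁺=0.0000, hold=0.8580 ⇒ V=0.8580 continue  boundary S*=-
step 1: (k=1,j=0): S=116.6179, (K−S)⁺=0.0000, hold=12.5659 ⇒ V=12.5659 continue | (k=1,j=1): S=173.3209, (K−S)⁺=0.0000, hold=3.3757 ⇒ V=3.3757 continue  boundary S*=-
step 0: (k=0,j=0): S=142.1700, (K−S)⁺=0.0000, hold=7.9239 ⇒ V=7.9239 continue  boundary S*=-

price = 7.9239
boundary = - - - - 64.3630 52.7951 64.3630
tree:
7.9239
12.5659 3.3757
19.3870 5.9131 0.8580
28.9146 10.1547 1.7135 0.0000
41.3570 16.9762 3.4220 0.0000 0.0000
52.9249 27.3056 6.8338 0.0000 0.0000 0.0000
62.4138 41.3570 13.6474 0.0000 0.0000 0.0000 0.0000
70.1972 52.9249 27.2544 0.0000 0.0000 0.0000 0.0000 0.0000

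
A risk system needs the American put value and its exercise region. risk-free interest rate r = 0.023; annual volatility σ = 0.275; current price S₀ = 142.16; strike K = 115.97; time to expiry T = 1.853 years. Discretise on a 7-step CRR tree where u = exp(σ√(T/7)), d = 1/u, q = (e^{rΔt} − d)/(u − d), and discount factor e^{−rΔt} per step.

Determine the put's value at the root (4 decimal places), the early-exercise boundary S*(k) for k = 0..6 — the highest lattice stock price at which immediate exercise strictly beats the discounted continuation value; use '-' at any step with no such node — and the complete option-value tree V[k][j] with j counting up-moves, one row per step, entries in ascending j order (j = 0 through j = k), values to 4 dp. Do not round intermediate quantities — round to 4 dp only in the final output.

price = 7.3739
boundary = - - - - 80.7210 70.0711 80.7210
tree:
7.3739
11.4555 3.1531
17.3040 5.4188 0.7982
25.2427 9.1319 1.5630 0.0000
35.2490 14.9854 3.0607 0.0000 0.0000
45.8989 23.6724 5.9933 0.0000 0.0000 0.0000
55.1437 35.2490 11.7358 0.0000 0.0000 0.0000 0.0000
63.1688 45.8989 22.9804 0.0000 0.0000 0.0000 0.0000 0.0000

Δt=0.26471, u=1.15199, d=0.86807, q=0.48620, disc=e^(-rΔt)=0.99393
k=7 terminal: V=max(K-S,0) → 63.1688 45.8989 22.9804 0.0000 0.0000 0.0000 0.0000 0.0000
k=6: j=0 S=60.8263 intr=55.1437 cont=54.4398 V=55.1437[EX]; j=1 S=80.7210 intr=35.2490 cont=34.5451 V=35.2490[EX]; j=2 S=107.1228 intr=8.8472 cont=11.7358 V=11.7358[hold]; j=3 S=142.1600 intr=0.0000 cont=0.0000 V=0.0000[hold]; j=4 S=188.6570 intr=0.0000 cont=0.0000 V=0.0000[hold]; j=5 S=250.3619 intr=0.0000 cont=0.0000 V=0.0000[hold]; j=6 S=332.2490 intr=0.0000 cont=0.0000 V=0.0000[hold]  S*(6)=80.7210
k=5: j=0 S=70.0711 intr=45.8989 cont=45.1950 V=45.8989[EX]; j=1 S=92.9896 intr=22.9804 cont=23.6724 V=23.6724[hold]; j=2 S=123.4041 intr=0.0000 cont=5.9933 V=5.9933[hold]; j=3 S=163.7665 intr=0.0000 cont=0.0000 V=0.0000[hold]; j=4 S=217.3304 intr=0.0000 cont=0.0000 V=0.0000[hold]; j=5 S=288.4137 intr=0.0000 cont=0.0000 V=0.0000[hold]  S*(5)=70.0711
k=4: j=0 S=80.7210 intr=35.2490 cont=34.8794 V=35.2490[EX]; j=1 S=107.1228 intr=8.8472 cont=14.9854 V=14.9854[hold]; j=2 S=142.1600 intr=0.0000 cont=3.0607 V=3.0607[hold]; j=3 S=188.6570 intr=0.0000 cont=0.0000 V=0.0000[hold]; j=4 S=250.3619 intr=0.0000 cont=0.0000 V=0.0000[hold]  S*(4)=80.7210
k=3: j=0 S=92.9896 intr=22.9804 cont=25.2427 V=25.2427[hold]; j=1 S=123.4041 intr=0.0000 cont=9.1319 V=9.1319[hold]; j=2 S=163.7665 intr=0.0000 cont=1.5630 V=1.5630[hold]; j=3 S=217.3304 intr=0.0000 cont=0.0000 V=0.0000[hold]  S*(3)=-
k=2: j=0 S=107.1228 intr=8.8472 cont=17.3040 V=17.3040[hold]; j=1 S=142.1600 intr=0.0000 cont=5.4188 V=5.4188[hold]; j=2 S=188.6570 intr=0.0000 cont=0.7982 V=0.7982[hold]  S*(2)=-
k=1: j=0 S=123.4041 intr=0.0000 cont=11.4555 V=11.4555[hold]; j=1 S=163.7665 intr=0.0000 cont=3.1531 V=3.1531[hold]  S*(1)=-
k=0: j=0 S=142.1600 intr=0.0000 cont=7.3739 V=7.3739[hold]  S*(0)=-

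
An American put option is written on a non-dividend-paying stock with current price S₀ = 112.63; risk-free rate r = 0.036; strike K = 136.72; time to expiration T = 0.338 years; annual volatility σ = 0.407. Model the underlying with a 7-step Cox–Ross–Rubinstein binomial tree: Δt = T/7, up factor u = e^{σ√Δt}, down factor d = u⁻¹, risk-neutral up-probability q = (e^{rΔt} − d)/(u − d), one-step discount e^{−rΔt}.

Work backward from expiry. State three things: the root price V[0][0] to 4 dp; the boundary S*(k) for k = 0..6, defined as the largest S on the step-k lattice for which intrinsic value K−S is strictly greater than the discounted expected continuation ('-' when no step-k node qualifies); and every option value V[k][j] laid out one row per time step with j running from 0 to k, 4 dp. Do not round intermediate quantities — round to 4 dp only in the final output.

price = 26.8063
boundary = - - 94.1830 86.1255 94.1830 102.9943 112.6300
tree:
26.8063
34.3436 18.9740
42.5370 25.8482 11.8112
50.5945 33.8814 17.4909 5.8793
57.9627 42.5370 24.8982 9.7622 1.8163
64.7005 50.5945 33.7257 15.7021 3.5492 0.0000
70.8619 57.9627 42.5370 24.0900 6.9355 0.0000 0.0000
76.4961 64.7005 50.5945 33.7257 13.5529 0.0000 0.0000 0.0000

params: Δt=0.04829 u=1.09356 d=0.91445 q=0.48737 e^(-rΔt)=0.99826
t_7 payoffs: 76.4961 64.7005 50.5945 33.7257 13.5529 0.0000 0.0000 0.0000
t_6: node(6,0) S=65.8581 payoff=70.8619 vs cont=70.6244 → 70.8619 [stop]  node(6,1) S=78.7573 payoff=57.9627 vs cont=57.7252 → 57.9627 [stop]  node(6,2) S=94.1830 payoff=42.5370 vs cont=42.2996 → 42.5370 [stop]  node(6,3) S=112.6300 payoff=24.0900 vs cont=23.8525 → 24.0900 [stop]  node(6,4) S=134.6901 payoff=2.0299 vs cont=6.9355 → 6.9355 [wait]  node(6,5) S=161.0710 payoff=0.0000 vs cont=0.0000 → 0.0000 [wait]  node(6,6) S=192.6189 payoff=0.0000 vs cont=0.0000 → 0.0000 [wait]  ⇒ S*(6)=112.6300
t_5: node(5,0) S=72.0195 payoff=64.7005 vs cont=64.4630 → 64.7005 [stop]  node(5,1) S=86.1255 payoff=50.5945 vs cont=50.3571 → 50.5945 [stop]  node(5,2) S=102.9943 payoff=33.7257 vs cont=33.4882 → 33.7257 [stop]  node(5,3) S=123.1671 payoff=13.5529 vs cont=15.7021 → 15.7021 [wait]  node(5,4) S=147.2911 payoff=0.0000 vs cont=3.5492 → 3.5492 [wait]  node(5,5) S=176.1400 payoff=0.0000 vs cont=0.0000 → 0.0000 [wait]  ⇒ S*(5)=102.9943
t_4: node(4,0) S=78.7573 payoff=57.9627 vs cont=57.7252 → 57.9627 [stop]  node(4,1) S=94.1830 payoff=42.5370 vs cont=42.2996 → 42.5370 [stop]  node(4,2) S=112.6300 payoff=24.0900 vs cont=24.8982 → 24.8982 [wait]  node(4,3) S=134.6901 payoff=2.0299 vs cont=9.7622 → 9.7622 [wait]  node(4,4) S=161.0710 payoff=0.0000 vs cont=1.8163 → 1.8163 [wait]  ⇒ S*(4)=94.1830
t_3: node(3,0) S=86.1255 payoff=50.5945 vs cont=50.3571 → 50.5945 [stop]  node(3,1) S=102.9943 payoff=33.7257 vs cont=33.8814 → 33.8814 [wait]  node(3,2) S=123.1671 payoff=13.5529 vs cont=17.4909 → 17.4909 [wait]  node(3,3) S=147.2911 payoff=0.0000 vs cont=5.8793 → 5.8793 [wait]  ⇒ S*(3)=86.1255
t_2: node(2,0) S=94.1830 payoff=42.5370 vs cont=42.3753 → 42.5370 [stop]  node(2,1) S=112.6300 payoff=24.0900 vs cont=25.8482 → 25.8482 [wait]  node(2,2) S=134.6901 payoff=2.0299 vs cont=11.8112 → 11.8112 [wait]  ⇒ S*(2)=94.1830
t_1: node(1,0) S=102.9943 payoff=33.7257 vs cont=34.3436 → 34.3436 [wait]  node(1,1) S=123.1671 payoff=13.5529 vs cont=18.9740 → 18.9740 [wait]  ⇒ S*(1)=-
t_0: node(0,0) S=112.6300 payoff=24.0900 vs cont=26.8063 → 26.8063 [wait]  ⇒ S*(0)=-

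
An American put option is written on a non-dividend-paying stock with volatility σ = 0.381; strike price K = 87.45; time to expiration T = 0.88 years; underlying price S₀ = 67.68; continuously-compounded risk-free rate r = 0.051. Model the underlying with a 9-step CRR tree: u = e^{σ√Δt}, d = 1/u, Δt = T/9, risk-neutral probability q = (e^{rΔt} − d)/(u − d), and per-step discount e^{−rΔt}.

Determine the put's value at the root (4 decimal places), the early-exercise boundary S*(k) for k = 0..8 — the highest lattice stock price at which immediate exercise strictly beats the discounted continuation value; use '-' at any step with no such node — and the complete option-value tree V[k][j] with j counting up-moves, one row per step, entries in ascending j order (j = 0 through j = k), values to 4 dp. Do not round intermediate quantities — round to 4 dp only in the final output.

Δt=0.09778  u=1.12652  d=0.88769  q=0.49118  discount=0.99503
step 9 (expiry): payoffs max(K−S,0) = 64.2869 58.0547 50.1457 40.1088 27.3714 11.2069 0.0000 0.0000 0.0000 0.0000
step 8: (k=8,j=0): S=26.0938, (K−S)⁺=61.3562, hold=60.9212 ⇒ V=61.3562 exercise | (k=8,j=1): S=33.1145, (K−S)⁺=54.3355, hold=53.9005 ⇒ V=54.3355 exercise | (k=8,j=2): S=42.0242, (K−S)⁺=45.4258, hold=44.9909 ⇒ V=45.4258 exercise | (k=8,j=3): S=53.3310, (K−S)⁺=34.1190, hold=33.6840 ⇒ V=34.1190 exercise | (k=8,j=4): S=67.6800, (K−S)⁺=19.7700, hold=19.3350 ⇒ V=19.7700 exercise | (k=8,j=5): S=85.8897, (K−S)⁺=1.5603, hold=5.6739 ⇒ V=5.6739 continue | (k=8,j=6): S=108.9988, (K−S)⁺=0.0000, hold=0.0000 ⇒ V=0.0000 continue | (k=8,j=7): S=138.3256, (K−S)⁺=0.0000, hold=0.0000 ⇒ V=0.0000 continue | (k=8,j=8): S=175.5429, (K−S)⁺=0.0000, hold=0.0000 ⇒ V=0.0000 continue  boundary S*=67.6800
step 7: (k=7,j=0): S=29.3953, (K−S)⁺=58.0547, hold=57.6197 ⇒ V=58.0547 exercise | (k=7,j=1): S=37.3043, (K−S)⁺=50.1457, hold=49.7107 ⇒ V=50.1457 exercise | (k=7,j=2): S=47.3412, (K−S)⁺=40.1088, hold=39.6738 ⇒ V=40.1088 exercise | (k=7,j=3): S=60.0786, (K−S)⁺=27.3714, hold=26.9364 ⇒ V=27.3714 exercise | (k=7,j=4): S=76.2431, (K−S)⁺=11.2069, hold=12.7823 ⇒ V=12.7823 continue | (k=7,j=5): S=96.7568, (K−S)⁺=0.0000, hold=2.8726 ⇒ V=2.8726 continue | (k=7,j=6): S=122.7897, (K−S)⁺=0.0000, hold=0.0000 ⇒ V=0.0000 continue | (k=7,j=7): S=155.8270, (K−S)⁺=0.0000, hold=0.0000 ⇒ V=0.0000 continue  boundary S*=60.0786
step 6: (k=6,j=0): S=33.1145, (K−S)⁺=54.3355, hold=53.9005 ⇒ V=54.3355 exercise | (k=6,j=1): S=42.0242, (K−S)⁺=45.4258, hold=44.9909 ⇒ V=45.4258 exercise | (k=6,j=2): S=53.3310, (K−S)⁺=34.1190, hold=33.6840 ⇒ V=34.1190 exercise | (k=6,j=3): S=67.6800, (K−S)⁺=19.7700, hold=20.1050 ⇒ V=20.1050 continue | (k=6,j=4): S=85.8897, (K−S)⁺=1.5603, hold=7.8755 ⇒ V=7.8755 continue | (k=6,j=5): S=108.9988, (K−S)⁺=0.0000, hold=1.4544 ⇒ V=1.4544 continue | (k=6,j=6): S=138.3256, (K−S)⁺=0.0000, hold=0.0000 ⇒ V=0.0000 continue  boundary S*=53.3310
step 5: (k=5,j=0): S=37.3043, (K−S)⁺=50.1457, hold=49.7107 ⇒ V=50.1457 exercise | (k=5,j=1): S=47.3412, (K−S)⁺=40.1088, hold=39.6738 ⇒ V=40.1088 exercise | (k=5,j=2): S=60.0786, (K−S)⁺=27.3714, hold=27.1001 ⇒ V=27.3714 exercise | (k=5,j=3): S=76.2431, (K−S)⁺=11.2069, hold=14.0280 ⇒ V=14.0280 continue | (k=5,j=4): S=96.7568, (K−S)⁺=0.0000, hold=4.6981 ⇒ V=4.6981 continue | (k=5,j=5): S=122.7897, (K−S)⁺=0.0000, hold=0.7363 ⇒ V=0.7363 continue  boundary S*=60.0786
step 4: (k=4,j=0): S=42.0242, (K−S)⁺=45.4258, hold=44.9909 ⇒ V=45.4258 exercise | (k=4,j=1): S=53.3310, (K−S)⁺=34.1190, hold=33.6840 ⇒ V=34.1190 exercise | (k=4,j=2): S=67.6800, (K−S)⁺=19.7700, hold=20.7138 ⇒ V=20.7138 continue | (k=4,j=3): S=85.8897, (K−S)⁺=1.5603, hold=9.3983 ⇒ V=9.3983 continue | (k=4,j=4): S=108.9988, (K−S)⁺=0.0000, hold=2.7384 ⇒ V=2.7384 continue  boundary S*=53.3310
step 3: (k=3,j=0): S=47.3412, (K−S)⁺=40.1088, hold=39.6738 ⇒ V=40.1088 exercise | (k=3,j=1): S=60.0786, (K−S)⁺=27.3714, hold=27.3976 ⇒ V=27.3976 continue | (k=3,j=2): S=76.2431, (K−S)⁺=11.2069, hold=15.0804 ⇒ V=15.0804 continue | (k=3,j=3): S=96.7568, (K−S)⁺=0.0000, hold=6.0966 ⇒ V=6.0966 continue  boundary S*=47.3412
step 2: (k=2,j=0): S=53.3310, (K−S)⁺=34.1190, hold=33.6968 ⇒ V=34.1190 exercise | (k=2,j=1): S=67.6800, (K−S)⁺=19.7700, hold=21.2415 ⇒ V=21.2415 continue | (k=2,j=2): S=85.8897, (K−S)⁺=1.5603, hold=10.6147 ⇒ V=10.6147 continue  boundary S*=53.3310
step 1: (k=1,j=0): S=60.0786, (K−S)⁺=27.3714, hold=27.6555 ⇒ V=27.6555 continue | (k=1,j=1): S=76.2431, (K−S)⁺=11.2069, hold=15.9421 ⇒ V=15.9421 continue  boundary S*=-
step 0: (k=0,j=0): S=67.6800, (K−S)⁺=19.7700, hold=21.7931 ⇒ V=21.7931 continue  boundary S*=-

price = 21.7931
boundary = - - 53.3310 47.3412 53.3310 60.0786 53.3310 60.0786 67.6800
tree:
21.7931
27.6555 15.9421
34.1190 21.2415 10.6147
40.1088 27.3976 15.0804 6.0966
45.4258 34.1190 20.7138 9.3983 2.7384
50.1457 40.1088 27.3714 14.0280 4.6981 0.7363
54.3355 45.4258 34.1190 20.1050 7.8755 1.4544 0.0000
58.0547 50.1457 40.1088 27.3714 12.7823 2.8726 0.0000 0.0000
61.3562 54.3355 45.4258 34.1190 19.7700 5.6739 0.0000 0.0000 0.0000
64.2869 58.0547 50.1457 40.1088 27.3714 11.2069 0.0000 0.0000 0.0000 0.0000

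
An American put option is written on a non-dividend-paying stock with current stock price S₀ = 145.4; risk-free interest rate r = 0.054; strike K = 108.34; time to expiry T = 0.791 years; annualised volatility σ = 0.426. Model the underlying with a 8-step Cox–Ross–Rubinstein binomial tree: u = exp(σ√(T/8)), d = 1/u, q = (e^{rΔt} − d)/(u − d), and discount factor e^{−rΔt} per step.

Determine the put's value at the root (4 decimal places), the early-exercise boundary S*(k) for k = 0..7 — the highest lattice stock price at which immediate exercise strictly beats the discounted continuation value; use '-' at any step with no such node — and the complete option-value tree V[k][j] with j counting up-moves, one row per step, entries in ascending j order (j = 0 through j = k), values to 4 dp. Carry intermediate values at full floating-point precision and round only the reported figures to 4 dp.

price = 4.5857
boundary = - - - - - 74.4199 85.0872 74.4199
tree:
4.5857
7.2654 1.8075
11.2422 3.1476 0.4129
16.8976 5.3964 0.8084 0.0000
24.4935 9.0655 1.5828 0.0000 0.0000
33.9201 14.8127 3.0987 0.0000 0.0000 0.0000
43.2501 23.2528 6.0666 0.0000 0.0000 0.0000 0.0000
51.4103 33.9201 11.8771 0.0000 0.0000 0.0000 0.0000 0.0000
58.5475 43.2501 23.2528 0.0000 0.0000 0.0000 0.0000 0.0000 0.0000

Δt=0.09888, u=1.14334, d=0.87463, q=0.48648, disc=e^(-rΔt)=0.99467
k=8 terminal: V=max(K-S,0) → 58.5475 43.2501 23.2528 0.0000 0.0000 0.0000 0.0000 0.0000 0.0000
k=7: j=0 S=56.9297 intr=51.4103 cont=50.8334 V=51.4103[EX]; j=1 S=74.4199 intr=33.9201 cont=33.3432 V=33.9201[EX]; j=2 S=97.2835 intr=11.0565 cont=11.8771 V=11.8771[hold]; j=3 S=127.1714 intr=0.0000 cont=0.0000 V=0.0000[hold]; j=4 S=166.2415 intr=0.0000 cont=0.0000 V=0.0000[hold]; j=5 S=217.3150 intr=0.0000 cont=0.0000 V=0.0000[hold]; j=6 S=284.0795 intr=0.0000 cont=0.0000 V=0.0000[hold]; j=7 S=371.3557 intr=0.0000 cont=0.0000 V=0.0000[hold]  S*(7)=74.4199
k=6: j=0 S=65.0899 intr=43.2501 cont=42.6732 V=43.2501[EX]; j=1 S=85.0872 intr=23.2528 cont=23.0730 V=23.2528[EX]; j=2 S=111.2280 intr=0.0000 cont=6.0666 V=6.0666[hold]; j=3 S=145.4000 intr=0.0000 cont=0.0000 V=0.0000[hold]; j=4 S=190.0705 intr=0.0000 cont=0.0000 V=0.0000[hold]; j=5 S=248.4648 intr=0.0000 cont=0.0000 V=0.0000[hold]; j=6 S=324.7993 intr=0.0000 cont=0.0000 V=0.0000[hold]  S*(6)=85.0872
k=5: j=0 S=74.4199 intr=33.9201 cont=33.3432 V=33.9201[EX]; j=1 S=97.2835 intr=11.0565 cont=14.8127 V=14.8127[hold]; j=2 S=127.1714 intr=0.0000 cont=3.0987 V=3.0987[hold]; j=3 S=166.2415 intr=0.0000 cont=0.0000 V=0.0000[hold]; j=4 S=217.3150 intr=0.0000 cont=0.0000 V=0.0000[hold]; j=5 S=284.0795 intr=0.0000 cont=0.0000 V=0.0000[hold]  S*(5)=74.4199
k=4: j=0 S=85.0872 intr=23.2528 cont=24.4935 V=24.4935[hold]; j=1 S=111.2280 intr=0.0000 cont=9.0655 V=9.0655[hold]; j=2 S=145.4000 intr=0.0000 cont=1.5828 V=1.5828[hold]; j=3 S=190.0705 intr=0.0000 cont=0.0000 V=0.0000[hold]; j=4 S=248.4648 intr=0.0000 cont=0.0000 V=0.0000[hold]  S*(4)=-
k=3: j=0 S=97.2835 intr=11.0565 cont=16.8976 V=16.8976[hold]; j=1 S=127.1714 intr=0.0000 cont=5.3964 V=5.3964[hold]; j=2 S=166.2415 intr=0.0000 cont=0.8084 V=0.8084[hold]; j=3 S=217.3150 intr=0.0000 cont=0.0000 V=0.0000[hold]  S*(3)=-
k=2: j=0 S=111.2280 intr=0.0000 cont=11.2422 V=11.2422[hold]; j=1 S=145.4000 intr=0.0000 cont=3.1476 V=3.1476[hold]; j=2 S=190.0705 intr=0.0000 cont=0.4129 V=0.4129[hold]  S*(2)=-
k=1: j=0 S=127.1714 intr=0.0000 cont=7.2654 V=7.2654[hold]; j=1 S=166.2415 intr=0.0000 cont=1.8075 V=1.8075[hold]  S*(1)=-
k=0: j=0 S=145.4000 intr=0.0000 cont=4.5857 V=4.5857[hold]  S*(0)=-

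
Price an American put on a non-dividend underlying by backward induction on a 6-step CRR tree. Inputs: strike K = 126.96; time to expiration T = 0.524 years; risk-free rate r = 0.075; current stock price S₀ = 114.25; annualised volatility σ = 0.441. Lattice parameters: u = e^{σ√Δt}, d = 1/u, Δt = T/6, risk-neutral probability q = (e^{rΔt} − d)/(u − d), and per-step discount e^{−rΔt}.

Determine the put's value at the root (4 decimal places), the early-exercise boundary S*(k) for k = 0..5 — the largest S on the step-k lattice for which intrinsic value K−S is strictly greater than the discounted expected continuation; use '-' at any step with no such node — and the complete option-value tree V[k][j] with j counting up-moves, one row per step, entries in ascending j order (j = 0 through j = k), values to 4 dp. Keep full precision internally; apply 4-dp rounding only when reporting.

params: Δt=0.08733 u=1.13920 d=0.87781 q=0.49261 e^(-rΔt)=0.99347
t_6 payoffs: 74.6892 59.1243 38.9246 12.7100 0.0000 0.0000 0.0000
t_5: node(5,0) S=59.5468 payoff=67.4132 vs cont=66.5843 → 67.4132 [stop]  node(5,1) S=77.2783 payoff=49.6817 vs cont=48.8528 → 49.6817 [stop]  node(5,2) S=100.2898 payoff=26.6702 vs cont=25.8414 → 26.6702 [stop]  node(5,3) S=130.1535 payoff=0.0000 vs cont=6.4069 → 6.4069 [wait]  node(5,4) S=168.9098 payoff=0.0000 vs cont=0.0000 → 0.0000 [wait]  node(5,5) S=219.2067 payoff=0.0000 vs cont=0.0000 → 0.0000 [wait]  ⇒ S*(5)=100.2898
t_4: node(4,0) S=67.8357 payoff=59.1243 vs cont=58.2955 → 59.1243 [stop]  node(4,1) S=88.0354 payoff=38.9246 vs cont=38.0958 → 38.9246 [stop]  node(4,2) S=114.2500 payoff=12.7100 vs cont=16.5794 → 16.5794 [wait]  node(4,3) S=148.2707 payoff=0.0000 vs cont=3.2296 → 3.2296 [wait]  node(4,4) S=192.4218 payoff=0.0000 vs cont=0.0000 → 0.0000 [wait]  ⇒ S*(4)=88.0354
t_3: node(3,0) S=77.2783 payoff=49.6817 vs cont=48.8528 → 49.6817 [stop]  node(3,1) S=100.2898 payoff=26.6702 vs cont=27.7350 → 27.7350 [wait]  node(3,2) S=130.1535 payoff=0.0000 vs cont=9.9379 → 9.9379 [wait]  node(3,3) S=168.9098 payoff=0.0000 vs cont=1.6280 → 1.6280 [wait]  ⇒ S*(3)=77.2783
t_2: node(2,0) S=88.0354 payoff=38.9246 vs cont=38.6169 → 38.9246 [stop]  node(2,1) S=114.2500 payoff=12.7100 vs cont=18.8442 → 18.8442 [wait]  node(2,2) S=148.2707 payoff=0.0000 vs cont=5.8062 → 5.8062 [wait]  ⇒ S*(2)=88.0354
t_1: node(1,0) S=100.2898 payoff=26.6702 vs cont=28.8434 → 28.8434 [wait]  node(1,1) S=130.1535 payoff=0.0000 vs cont=12.3406 → 12.3406 [wait]  ⇒ S*(1)=-
t_0: node(0,0) S=114.2500 payoff=12.7100 vs cont=20.5788 → 20.5788 [wait]  ⇒ S*(0)=-

price = 20.5788
boundary = - - 88.0354 77.2783 88.0354 100.2898
tree:
20.5788
28.8434 12.3406
38.9246 18.8442 5.8062
49.6817 27.7350 9.9379 1.6280
59.1243 38.9246 16.5794 3.2296 0.0000
67.4132 49.6817 26.6702 6.4069 0.0000 0.0000
74.6892 59.1243 38.9246 12.7100 0.0000 0.0000 0.0000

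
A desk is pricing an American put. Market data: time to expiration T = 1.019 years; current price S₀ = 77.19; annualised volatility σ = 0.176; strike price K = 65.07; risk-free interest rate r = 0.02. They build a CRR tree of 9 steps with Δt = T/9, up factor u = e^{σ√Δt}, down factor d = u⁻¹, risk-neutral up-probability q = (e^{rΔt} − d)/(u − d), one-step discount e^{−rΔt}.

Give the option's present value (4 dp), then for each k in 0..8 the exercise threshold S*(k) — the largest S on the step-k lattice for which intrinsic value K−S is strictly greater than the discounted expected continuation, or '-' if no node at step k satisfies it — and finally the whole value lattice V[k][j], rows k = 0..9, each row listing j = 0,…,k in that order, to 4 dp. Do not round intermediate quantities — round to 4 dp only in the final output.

price = 0.8690
boundary = - - - - - - 54.1058 57.4068 60.9092
tree:
0.8690
1.4209 0.3305
2.2765 0.5864 0.0805
3.5586 1.0267 0.1562 0.0065
5.3963 1.7684 0.3024 0.0132 0.0000
7.8784 2.9810 0.5845 0.0266 0.0000 0.0000
10.9642 4.8809 1.1271 0.0538 0.0000 0.0000 0.0000
14.0754 7.6632 2.1684 0.1088 0.0000 0.0000 0.0000 0.0000
17.0077 10.9642 4.1608 0.2199 0.0000 0.0000 0.0000 0.0000 0.0000
19.7713 14.0754 7.6632 0.4447 0.0000 0.0000 0.0000 0.0000 0.0000 0.0000

Δt=0.11322, u=1.06101, d=0.94250, q=0.50433, disc=e^(-rΔt)=0.99774
k=9 terminal: V=max(K-S,0) → 19.7713 14.0754 7.6632 0.4447 0.0000 0.0000 0.0000 0.0000 0.0000 0.0000
k=8: j=0 S=48.0623 intr=17.0077 cont=16.8605 V=17.0077[EX]; j=1 S=54.1058 intr=10.9642 cont=10.8170 V=10.9642[EX]; j=2 S=60.9092 intr=4.1608 cont=4.0136 V=4.1608[EX]; j=3 S=68.5681 intr=0.0000 cont=0.2199 V=0.2199[hold]; j=4 S=77.1900 intr=0.0000 cont=0.0000 V=0.0000[hold]; j=5 S=86.8961 intr=0.0000 cont=0.0000 V=0.0000[hold]; j=6 S=97.8226 intr=0.0000 cont=0.0000 V=0.0000[hold]; j=7 S=110.1230 intr=0.0000 cont=0.0000 V=0.0000[hold]; j=8 S=123.9702 intr=0.0000 cont=0.0000 V=0.0000[hold]  S*(8)=60.9092
k=7: j=0 S=50.9946 intr=14.0754 cont=13.9282 V=14.0754[EX]; j=1 S=57.4068 intr=7.6632 cont=7.5160 V=7.6632[EX]; j=2 S=64.6253 intr=0.4447 cont=2.1684 V=2.1684[hold]; j=3 S=72.7514 intr=0.0000 cont=0.1088 V=0.1088[hold]; j=4 S=81.8994 intr=0.0000 cont=0.0000 V=0.0000[hold]; j=5 S=92.1976 intr=0.0000 cont=0.0000 V=0.0000[hold]; j=6 S=103.7907 intr=0.0000 cont=0.0000 V=0.0000[hold]; j=7 S=116.8416 intr=0.0000 cont=0.0000 V=0.0000[hold]  S*(7)=57.4068
k=6: j=0 S=54.1058 intr=10.9642 cont=10.8170 V=10.9642[EX]; j=1 S=60.9092 intr=4.1608 cont=4.8809 V=4.8809[hold]; j=2 S=68.5681 intr=0.0000 cont=1.1271 V=1.1271[hold]; j=3 S=77.1900 intr=0.0000 cont=0.0538 V=0.0538[hold]; j=4 S=86.8961 intr=0.0000 cont=0.0000 V=0.0000[hold]; j=5 S=97.8226 intr=0.0000 cont=0.0000 V=0.0000[hold]; j=6 S=110.1230 intr=0.0000 cont=0.0000 V=0.0000[hold]  S*(6)=54.1058
k=5: j=0 S=57.4068 intr=7.6632 cont=7.8784 V=7.8784[hold]; j=1 S=64.6253 intr=0.4447 cont=2.9810 V=2.9810[hold]; j=2 S=72.7514 intr=0.0000 cont=0.5845 V=0.5845[hold]; j=3 S=81.8994 intr=0.0000 cont=0.0266 V=0.0266[hold]; j=4 S=92.1976 intr=0.0000 cont=0.0000 V=0.0000[hold]; j=5 S=103.7907 intr=0.0000 cont=0.0000 V=0.0000[hold]  S*(5)=-
k=4: j=0 S=60.9092 intr=4.1608 cont=5.3963 V=5.3963[hold]; j=1 S=68.5681 intr=0.0000 cont=1.7684 V=1.7684[hold]; j=2 S=77.1900 intr=0.0000 cont=0.3024 V=0.3024[hold]; j=3 S=86.8961 intr=0.0000 cont=0.0132 V=0.0132[hold]; j=4 S=97.8226 intr=0.0000 cont=0.0000 V=0.0000[hold]  S*(4)=-
k=3: j=0 S=64.6253 intr=0.4447 cont=3.5586 V=3.5586[hold]; j=1 S=72.7514 intr=0.0000 cont=1.0267 V=1.0267[hold]; j=2 S=81.8994 intr=0.0000 cont=0.1562 V=0.1562[hold]; j=3 S=92.1976 intr=0.0000 cont=0.0065 V=0.0065[hold]  S*(3)=-
k=2: j=0 S=68.5681 intr=0.0000 cont=2.2765 V=2.2765[hold]; j=1 S=77.1900 intr=0.0000 cont=0.5864 V=0.5864[hold]; j=2 S=86.8961 intr=0.0000 cont=0.0805 V=0.0805[hold]  S*(2)=-
k=1: j=0 S=72.7514 intr=0.0000 cont=1.4209 V=1.4209[hold]; j=1 S=81.8994 intr=0.0000 cont=0.3305 V=0.3305[hold]  S*(1)=-
k=0: j=0 S=77.1900 intr=0.0000 cont=0.8690 V=0.8690[hold]  S*(0)=-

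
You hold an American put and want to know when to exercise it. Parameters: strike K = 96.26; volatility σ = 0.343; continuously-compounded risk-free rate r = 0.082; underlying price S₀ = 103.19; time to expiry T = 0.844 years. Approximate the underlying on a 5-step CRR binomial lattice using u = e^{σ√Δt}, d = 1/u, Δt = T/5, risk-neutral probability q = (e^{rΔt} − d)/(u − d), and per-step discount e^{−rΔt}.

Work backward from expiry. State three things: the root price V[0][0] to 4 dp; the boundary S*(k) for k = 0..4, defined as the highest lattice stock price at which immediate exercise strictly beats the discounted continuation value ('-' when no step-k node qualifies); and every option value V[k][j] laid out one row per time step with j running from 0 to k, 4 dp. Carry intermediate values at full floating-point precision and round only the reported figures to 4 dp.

price = 7.3609
boundary = - - - 67.6133 77.8456
tree:
7.3609
12.0415 3.1368
19.0193 5.7734 0.7300
28.6467 10.4361 1.5233 0.0000
37.5340 18.4144 3.1789 0.0000 0.0000
45.2532 28.6467 6.6336 0.0000 0.0000 0.0000

Δt=0.16880, u=1.15134, d=0.86856, q=0.51412, disc=e^(-rΔt)=0.98625
k=5 terminal: V=max(K-S,0) → 45.2532 28.6467 6.6336 0.0000 0.0000 0.0000
k=4: j=0 S=58.7260 intr=37.5340 cont=36.2108 V=37.5340[EX]; j=1 S=77.8456 intr=18.4144 cont=17.0912 V=18.4144[EX]; j=2 S=103.1900 intr=0.0000 cont=3.1789 V=3.1789[hold]; j=3 S=136.7859 intr=0.0000 cont=0.0000 V=0.0000[hold]; j=4 S=181.3197 intr=0.0000 cont=0.0000 V=0.0000[hold]  S*(4)=77.8456
k=3: j=0 S=67.6133 intr=28.6467 cont=27.3235 V=28.6467[EX]; j=1 S=89.6264 intr=6.6336 cont=10.4361 V=10.4361[hold]; j=2 S=118.8063 intr=0.0000 cont=1.5233 V=1.5233[hold]; j=3 S=157.4865 intr=0.0000 cont=0.0000 V=0.0000[hold]  S*(3)=67.6133
k=2: j=0 S=77.8456 intr=18.4144 cont=19.0193 V=19.0193[hold]; j=1 S=103.1900 intr=0.0000 cont=5.7734 V=5.7734[hold]; j=2 S=136.7859 intr=0.0000 cont=0.7300 V=0.7300[hold]  S*(2)=-
k=1: j=0 S=89.6264 intr=6.6336 cont=12.0415 V=12.0415[hold]; j=1 S=118.8063 intr=0.0000 cont=3.1368 V=3.1368[hold]  S*(1)=-
k=0: j=0 S=103.1900 intr=0.0000 cont=7.3609 V=7.3609[hold]  S*(0)=-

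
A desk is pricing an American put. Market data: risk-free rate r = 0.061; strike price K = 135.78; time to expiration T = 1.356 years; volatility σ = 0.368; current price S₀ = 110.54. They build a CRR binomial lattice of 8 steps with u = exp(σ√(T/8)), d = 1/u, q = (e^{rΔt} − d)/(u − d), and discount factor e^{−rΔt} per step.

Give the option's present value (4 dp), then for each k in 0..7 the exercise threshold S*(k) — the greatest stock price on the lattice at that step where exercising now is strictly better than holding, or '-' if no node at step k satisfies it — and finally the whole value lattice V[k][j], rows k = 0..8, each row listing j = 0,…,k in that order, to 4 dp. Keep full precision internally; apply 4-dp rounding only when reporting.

Δt=0.16950, u=1.16359, d=0.85941, q=0.49636, disc=e^(-rΔt)=0.98971
k=8 terminal: V=max(K-S,0) → 102.8850 91.2423 75.4790 54.1364 25.2400 0.0000 0.0000 0.0000 0.0000
k=7: j=0 S=38.2762 intr=97.5038 cont=96.1071 V=97.5038[EX]; j=1 S=51.8234 intr=83.9566 cont=82.5599 V=83.9566[EX]; j=2 S=70.1655 intr=65.6145 cont=64.2179 V=65.6145[EX]; j=3 S=94.9994 intr=40.7806 cont=39.3839 V=40.7806[EX]; j=4 S=128.6228 intr=7.1572 cont=12.5810 V=12.5810[hold]; j=5 S=174.1468 intr=0.0000 cont=0.0000 V=0.0000[hold]; j=6 S=235.7831 intr=0.0000 cont=0.0000 V=0.0000[hold]; j=7 S=319.2346 intr=0.0000 cont=0.0000 V=0.0000[hold]  S*(7)=94.9994
k=6: j=0 S=44.5377 intr=91.2423 cont=89.8457 V=91.2423[EX]; j=1 S=60.3010 intr=75.4790 cont=74.0823 V=75.4790[EX]; j=2 S=81.6436 intr=54.1364 cont=52.7397 V=54.1364[EX]; j=3 S=110.5400 intr=25.2400 cont=26.5079 V=26.5079[hold]; j=4 S=149.6638 intr=0.0000 cont=6.2711 V=6.2711[hold]; j=5 S=202.6348 intr=0.0000 cont=0.0000 V=0.0000[hold]; j=6 S=274.3540 intr=0.0000 cont=0.0000 V=0.0000[hold]  S*(6)=81.6436
k=5: j=0 S=51.8234 intr=83.9566 cont=82.5599 V=83.9566[EX]; j=1 S=70.1655 intr=65.6145 cont=64.2179 V=65.6145[EX]; j=2 S=94.9994 intr=40.7806 cont=40.0068 V=40.7806[EX]; j=3 S=128.6228 intr=7.1572 cont=16.2937 V=16.2937[hold]; j=4 S=174.1468 intr=0.0000 cont=3.1259 V=3.1259[hold]; j=5 S=235.7831 intr=0.0000 cont=0.0000 V=0.0000[hold]  S*(5)=94.9994
k=4: j=0 S=60.3010 intr=75.4790 cont=74.0823 V=75.4790[EX]; j=1 S=81.6436 intr=54.1364 cont=52.7397 V=54.1364[EX]; j=2 S=110.5400 intr=25.2400 cont=28.3317 V=28.3317[hold]; j=3 S=149.6638 intr=0.0000 cont=9.6573 V=9.6573[hold]; j=4 S=202.6348 intr=0.0000 cont=1.5581 V=1.5581[hold]  S*(4)=81.6436
k=3: j=0 S=70.1655 intr=65.6145 cont=64.2179 V=65.6145[EX]; j=1 S=94.9994 intr=40.7806 cont=40.9028 V=40.9028[hold]; j=2 S=128.6228 intr=7.1572 cont=18.8663 V=18.8663[hold]; j=3 S=174.1468 intr=0.0000 cont=5.5792 V=5.5792[hold]  S*(3)=70.1655
k=2: j=0 S=81.6436 intr=54.1364 cont=52.7998 V=54.1364[EX]; j=1 S=110.5400 intr=25.2400 cont=29.6565 V=29.6565[hold]; j=2 S=149.6638 intr=0.0000 cont=12.1448 V=12.1448[hold]  S*(2)=81.6436
k=1: j=0 S=94.9994 intr=40.7806 cont=41.5536 V=41.5536[hold]; j=1 S=128.6228 intr=7.1572 cont=20.7487 V=20.7487[hold]  S*(1)=-
k=0: j=0 S=110.5400 intr=25.2400 cont=30.9056 V=30.9056[hold]  S*(0)=-

price = 30.9056
boundary = - - 81.6436 70.1655 81.6436 94.9994 81.6436 94.9994
tree:
30.9056
41.5536 20.7487
54.1364 29.6565 12.1448
65.6145 40.9028 18.8663 5.5792
75.4790 54.1364 28.3317 9.6573 1.5581
83.9566 65.6145 40.7806 16.2937 3.1259 0.0000
91.2423 75.4790 54.1364 26.5079 6.2711 0.0000 0.0000
97.5038 83.9566 65.6145 40.7806 12.5810 0.0000 0.0000 0.0000
102.8850 91.2423 75.4790 54.1364 25.2400 0.0000 0.0000 0.0000 0.0000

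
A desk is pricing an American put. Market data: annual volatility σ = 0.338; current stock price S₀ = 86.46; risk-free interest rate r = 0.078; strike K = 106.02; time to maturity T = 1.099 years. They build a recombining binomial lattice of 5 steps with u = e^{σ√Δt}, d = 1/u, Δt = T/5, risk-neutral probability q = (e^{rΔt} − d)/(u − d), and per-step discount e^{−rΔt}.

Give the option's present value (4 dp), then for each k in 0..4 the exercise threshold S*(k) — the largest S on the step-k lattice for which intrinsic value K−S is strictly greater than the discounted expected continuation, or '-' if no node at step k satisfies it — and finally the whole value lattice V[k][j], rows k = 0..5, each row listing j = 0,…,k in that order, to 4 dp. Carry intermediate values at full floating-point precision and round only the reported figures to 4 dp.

price = 21.7785
boundary = - 73.7896 62.9760 73.7896 86.4600
tree:
21.7785
32.2304 12.6591
43.0440 20.6691 5.5349
52.2729 32.2304 10.4669 1.0723
60.1493 43.0440 19.5600 2.2483 0.0000
66.8715 52.2729 32.2304 4.7140 0.0000 0.0000

Δt=0.21980  u=1.17171  d=0.85345  q=0.51480  discount=0.98300
step 5 (expiry): payoffs max(K−S,0) = 66.8715 52.2729 32.2304 4.7140 0.0000 0.0000
step 4: (k=4,j=0): S=45.8707, (K−S)⁺=60.1493, hold=58.3472 ⇒ V=60.1493 exercise | (k=4,j=1): S=62.9760, (K−S)⁺=43.0440, hold=41.2418 ⇒ V=43.0440 exercise | (k=4,j=2): S=86.4600, (K−S)⁺=19.5600, hold=17.7578 ⇒ V=19.5600 exercise | (k=4,j=3): S=118.7012, (K−S)⁺=0.0000, hold=2.2483 ⇒ V=2.2483 continue | (k=4,j=4): S=162.9654, (K−S)⁺=0.0000, hold=0.0000 ⇒ V=0.0000 continue  boundary S*=86.4600
step 3: (k=3,j=0): S=53.7471, (K−S)⁺=52.2729, hold=50.4707 ⇒ V=52.2729 exercise | (k=3,j=1): S=73.7896, (K−S)⁺=32.2304, hold=30.4282 ⇒ V=32.2304 exercise | (k=3,j=2): S=101.3060, (K−S)⁺=4.7140, hold=10.4669 ⇒ V=10.4669 continue | (k=3,j=3): S=139.0834, (K−S)⁺=0.0000, hold=1.0723 ⇒ V=1.0723 continue  boundary S*=73.7896
step 2: (k=2,j=0): S=62.9760, (K−S)⁺=43.0440, hold=41.2418 ⇒ V=43.0440 exercise | (k=2,j=1): S=86.4600, (K−S)⁺=19.5600, hold=20.6691 ⇒ V=20.6691 continue | (k=2,j=2): S=118.7012, (K−S)⁺=0.0000, hold=5.5349 ⇒ V=5.5349 continue  boundary S*=62.9760
step 1: (k=1,j=0): S=73.7896, (K−S)⁺=32.2304, hold=30.9895 ⇒ V=32.2304 exercise | (k=1,j=1): S=101.3060, (K−S)⁺=4.7140, hold=12.6591 ⇒ V=12.6591 continue  boundary S*=73.7896
step 0: (k=0,j=0): S=86.4600, (K−S)⁺=19.5600, hold=21.7785 ⇒ V=21.7785 continue  boundary S*=-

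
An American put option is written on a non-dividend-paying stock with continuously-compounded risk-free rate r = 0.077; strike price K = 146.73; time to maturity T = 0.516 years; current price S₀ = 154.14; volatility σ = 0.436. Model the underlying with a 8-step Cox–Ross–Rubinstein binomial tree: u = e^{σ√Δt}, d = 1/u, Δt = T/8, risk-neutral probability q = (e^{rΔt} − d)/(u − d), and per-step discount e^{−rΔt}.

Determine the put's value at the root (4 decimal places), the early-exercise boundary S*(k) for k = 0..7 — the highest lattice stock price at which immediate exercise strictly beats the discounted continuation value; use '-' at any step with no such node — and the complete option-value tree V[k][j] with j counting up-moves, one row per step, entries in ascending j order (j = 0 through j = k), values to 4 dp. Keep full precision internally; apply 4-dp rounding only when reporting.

price = 13.0794
boundary = - - - - 98.9822 110.5724 98.9822 110.5724
tree:
13.0794
19.0402 7.1245
26.8683 11.2385 2.9954
36.5675 17.2349 5.2287 0.7452
47.7478 25.5194 8.9491 1.4824 0.0000
58.1231 36.1576 14.9136 2.9488 0.0000 0.0000
67.4108 47.7478 23.9216 5.8658 0.0000 0.0000 0.0000
75.7251 58.1231 36.1576 11.6682 0.0000 0.0000 0.0000 0.0000
83.1678 67.4108 47.7478 23.2103 0.0000 0.0000 0.0000 0.0000 0.0000

Δt=0.06450, u=1.11709, d=0.89518, q=0.49478, disc=e^(-rΔt)=0.99505
k=8 terminal: V=max(K-S,0) → 83.1678 67.4108 47.7478 23.2103 0.0000 0.0000 0.0000 0.0000 0.0000
k=7: j=0 S=71.0049 intr=75.7251 cont=74.9981 V=75.7251[EX]; j=1 S=88.6069 intr=58.1231 cont=57.3962 V=58.1231[EX]; j=2 S=110.5724 intr=36.1576 cont=35.4307 V=36.1576[EX]; j=3 S=137.9831 intr=8.7469 cont=11.6682 V=11.6682[hold]; j=4 S=172.1888 intr=0.0000 cont=0.0000 V=0.0000[hold]; j=5 S=214.8741 intr=0.0000 cont=0.0000 V=0.0000[hold]; j=6 S=268.1409 intr=0.0000 cont=0.0000 V=0.0000[hold]; j=7 S=334.6125 intr=0.0000 cont=0.0000 V=0.0000[hold]  S*(7)=110.5724
k=6: j=0 S=79.3192 intr=67.4108 cont=66.6839 V=67.4108[EX]; j=1 S=98.9822 intr=47.7478 cont=47.0209 V=47.7478[EX]; j=2 S=123.5197 intr=23.2103 cont=23.9216 V=23.9216[hold]; j=3 S=154.1400 intr=0.0000 cont=5.8658 V=5.8658[hold]; j=4 S=192.3510 intr=0.0000 cont=0.0000 V=0.0000[hold]; j=5 S=240.0344 intr=0.0000 cont=0.0000 V=0.0000[hold]; j=6 S=299.5385 intr=0.0000 cont=0.0000 V=0.0000[hold]  S*(6)=98.9822
k=5: j=0 S=88.6069 intr=58.1231 cont=57.3962 V=58.1231[EX]; j=1 S=110.5724 intr=36.1576 cont=35.7809 V=36.1576[EX]; j=2 S=137.9831 intr=8.7469 cont=14.9136 V=14.9136[hold]; j=3 S=172.1888 intr=0.0000 cont=2.9488 V=2.9488[hold]; j=4 S=214.8741 intr=0.0000 cont=0.0000 V=0.0000[hold]; j=5 S=268.1409 intr=0.0000 cont=0.0000 V=0.0000[hold]  S*(5)=110.5724
k=4: j=0 S=98.9822 intr=47.7478 cont=47.0209 V=47.7478[EX]; j=1 S=123.5197 intr=23.2103 cont=25.5194 V=25.5194[hold]; j=2 S=154.1400 intr=0.0000 cont=8.9491 V=8.9491[hold]; j=3 S=192.3510 intr=0.0000 cont=1.4824 V=1.4824[hold]; j=4 S=240.0344 intr=0.0000 cont=0.0000 V=0.0000[hold]  S*(4)=98.9822
k=3: j=0 S=110.5724 intr=36.1576 cont=36.5675 V=36.5675[hold]; j=1 S=137.9831 intr=8.7469 cont=17.2349 V=17.2349[hold]; j=2 S=172.1888 intr=0.0000 cont=5.2287 V=5.2287[hold]; j=3 S=214.8741 intr=0.0000 cont=0.7452 V=0.7452[hold]  S*(3)=-
k=2: j=0 S=123.5197 intr=23.2103 cont=26.8683 V=26.8683[hold]; j=1 S=154.1400 intr=0.0000 cont=11.2385 V=11.2385[hold]; j=2 S=192.3510 intr=0.0000 cont=2.9954 V=2.9954[hold]  S*(2)=-
k=1: j=0 S=137.9831 intr=8.7469 cont=19.0402 V=19.0402[hold]; j=1 S=172.1888 intr=0.0000 cont=7.1245 V=7.1245[hold]  S*(1)=-
k=0: j=0 S=154.1400 intr=0.0000 cont=13.0794 V=13.0794[hold]  S*(0)=-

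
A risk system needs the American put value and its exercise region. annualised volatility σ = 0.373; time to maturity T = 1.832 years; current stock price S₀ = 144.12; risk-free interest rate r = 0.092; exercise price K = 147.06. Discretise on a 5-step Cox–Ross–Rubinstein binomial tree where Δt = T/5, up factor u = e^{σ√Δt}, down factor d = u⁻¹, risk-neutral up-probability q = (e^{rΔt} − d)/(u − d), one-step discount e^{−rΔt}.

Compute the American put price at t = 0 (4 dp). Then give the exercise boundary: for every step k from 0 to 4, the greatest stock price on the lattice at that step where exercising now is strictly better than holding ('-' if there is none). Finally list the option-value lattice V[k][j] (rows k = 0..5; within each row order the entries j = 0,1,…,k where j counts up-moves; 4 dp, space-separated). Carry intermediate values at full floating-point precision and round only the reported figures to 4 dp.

params: Δt=0.36640 u=1.25330 d=0.79789 q=0.51907 e^(-rΔt)=0.96685
t_5 payoffs: 100.4533 73.8520 32.0676 0.0000 0.0000 0.0000
t_4: node(4,0) S=58.4122 payoff=88.6478 vs cont=83.7732 → 88.6478 [stop]  node(4,1) S=91.7516 payoff=55.3084 vs cont=50.4338 → 55.3084 [stop]  node(4,2) S=144.1200 payoff=2.9400 vs cont=14.9110 → 14.9110 [wait]  node(4,3) S=226.3783 payoff=0.0000 vs cont=0.0000 → 0.0000 [wait]  node(4,4) S=355.5865 payoff=0.0000 vs cont=0.0000 → 0.0000 [wait]  ⇒ S*(4)=91.7516
t_3: node(3,0) S=73.2080 payoff=73.8520 vs cont=68.9774 → 73.8520 [stop]  node(3,1) S=114.9924 payoff=32.0676 vs cont=33.2009 → 33.2009 [wait]  node(3,2) S=180.6257 payoff=0.0000 vs cont=6.9334 → 6.9334 [wait]  node(3,3) S=283.7200 payoff=0.0000 vs cont=0.0000 → 0.0000 [wait]  ⇒ S*(3)=73.2080
t_2: node(2,0) S=91.7516 payoff=55.3084 vs cont=51.0025 → 55.3084 [stop]  node(2,1) S=144.1200 payoff=2.9400 vs cont=18.9175 → 18.9175 [wait]  node(2,2) S=226.3783 payoff=0.0000 vs cont=3.2239 → 3.2239 [wait]  ⇒ S*(2)=91.7516
t_1: node(1,0) S=114.9924 payoff=32.0676 vs cont=35.2117 → 35.2117 [wait]  node(1,1) S=180.6257 payoff=0.0000 vs cont=10.4143 → 10.4143 [wait]  ⇒ S*(1)=-
t_0: node(0,0) S=144.1200 payoff=2.9400 vs cont=21.5995 → 21.5995 [wait]  ⇒ S*(0)=-

price = 21.5995
boundary = - - 91.7516 73.2080 91.7516
tree:
21.5995
35.2117 10.4143
55.3084 18.9175 3.2239
73.8520 33.2009 6.9334 0.0000
88.6478 55.3084 14.9110 0.0000 0.0000
100.4533 73.8520 32.0676 0.0000 0.0000 0.0000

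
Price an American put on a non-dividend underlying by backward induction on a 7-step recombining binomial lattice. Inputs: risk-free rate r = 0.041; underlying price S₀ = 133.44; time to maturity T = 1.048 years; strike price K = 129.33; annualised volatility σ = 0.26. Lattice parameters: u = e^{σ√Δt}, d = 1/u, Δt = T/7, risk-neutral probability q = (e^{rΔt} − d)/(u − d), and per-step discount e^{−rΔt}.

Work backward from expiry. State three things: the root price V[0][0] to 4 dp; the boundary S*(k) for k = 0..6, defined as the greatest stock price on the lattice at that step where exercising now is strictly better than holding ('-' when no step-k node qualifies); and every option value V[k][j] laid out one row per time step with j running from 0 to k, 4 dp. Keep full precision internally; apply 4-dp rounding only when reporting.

price = 10.2350
boundary = - - - 98.6765 89.2325 98.6765 109.1201
tree:
10.2350
15.2663 5.4363
22.0485 8.8155 2.1959
30.6535 13.8968 3.9506 0.5057
40.0975 21.1323 6.9857 1.0287 0.0000
48.6376 30.6535 12.0729 2.0927 0.0000 0.0000
56.3605 40.0975 20.2099 4.2574 0.0000 0.0000 0.0000
63.3441 48.6376 30.6535 8.6611 0.0000 0.0000 0.0000 0.0000

Δt=0.14971, u=1.10584, d=0.90429, q=0.50542, disc=e^(-rΔt)=0.99388
k=7 terminal: V=max(K-S,0) → 63.3441 48.6376 30.6535 8.6611 0.0000 0.0000 0.0000 0.0000
k=6: j=0 S=72.9695 intr=56.3605 cont=55.5690 V=56.3605[EX]; j=1 S=89.2325 intr=40.0975 cont=39.3061 V=40.0975[EX]; j=2 S=109.1201 intr=20.2099 cont=19.4185 V=20.2099[EX]; j=3 S=133.4400 intr=0.0000 cont=4.2574 V=4.2574[hold]; j=4 S=163.1802 intr=0.0000 cont=0.0000 V=0.0000[hold]; j=5 S=199.5487 intr=0.0000 cont=0.0000 V=0.0000[hold]; j=6 S=244.0228 intr=0.0000 cont=0.0000 V=0.0000[hold]  S*(6)=109.1201
k=5: j=0 S=80.6924 intr=48.6376 cont=47.8462 V=48.6376[EX]; j=1 S=98.6765 intr=30.6535 cont=29.8620 V=30.6535[EX]; j=2 S=120.6689 intr=8.6611 cont=12.0729 V=12.0729[hold]; j=3 S=147.5628 intr=0.0000 cont=2.0927 V=2.0927[hold]; j=4 S=180.4506 intr=0.0000 cont=0.0000 V=0.0000[hold]; j=5 S=220.6682 intr=0.0000 cont=0.0000 V=0.0000[hold]  S*(5)=98.6765
k=4: j=0 S=89.2325 intr=40.0975 cont=39.3061 V=40.0975[EX]; j=1 S=109.1201 intr=20.2099 cont=21.1323 V=21.1323[hold]; j=2 S=133.4400 intr=0.0000 cont=6.9857 V=6.9857[hold]; j=3 S=163.1802 intr=0.0000 cont=1.0287 V=1.0287[hold]; j=4 S=199.5487 intr=0.0000 cont=0.0000 V=0.0000[hold]  S*(4)=89.2325
k=3: j=0 S=98.6765 intr=30.6535 cont=30.3254 V=30.6535[EX]; j=1 S=120.6689 intr=8.6611 cont=13.8968 V=13.8968[hold]; j=2 S=147.5628 intr=0.0000 cont=3.9506 V=3.9506[hold]; j=3 S=180.4506 intr=0.0000 cont=0.5057 V=0.5057[hold]  S*(3)=98.6765
k=2: j=0 S=109.1201 intr=20.2099 cont=22.0485 V=22.0485[hold]; j=1 S=133.4400 intr=0.0000 cont=8.8155 V=8.8155[hold]; j=2 S=163.1802 intr=0.0000 cont=2.1959 V=2.1959[hold]  S*(2)=-
k=1: j=0 S=120.6689 intr=8.6611 cont=15.2663 V=15.2663[hold]; j=1 S=147.5628 intr=0.0000 cont=5.4363 V=5.4363[hold]  S*(1)=-
k=0: j=0 S=133.4400 intr=0.0000 cont=10.2350 V=10.2350[hold]  S*(0)=-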